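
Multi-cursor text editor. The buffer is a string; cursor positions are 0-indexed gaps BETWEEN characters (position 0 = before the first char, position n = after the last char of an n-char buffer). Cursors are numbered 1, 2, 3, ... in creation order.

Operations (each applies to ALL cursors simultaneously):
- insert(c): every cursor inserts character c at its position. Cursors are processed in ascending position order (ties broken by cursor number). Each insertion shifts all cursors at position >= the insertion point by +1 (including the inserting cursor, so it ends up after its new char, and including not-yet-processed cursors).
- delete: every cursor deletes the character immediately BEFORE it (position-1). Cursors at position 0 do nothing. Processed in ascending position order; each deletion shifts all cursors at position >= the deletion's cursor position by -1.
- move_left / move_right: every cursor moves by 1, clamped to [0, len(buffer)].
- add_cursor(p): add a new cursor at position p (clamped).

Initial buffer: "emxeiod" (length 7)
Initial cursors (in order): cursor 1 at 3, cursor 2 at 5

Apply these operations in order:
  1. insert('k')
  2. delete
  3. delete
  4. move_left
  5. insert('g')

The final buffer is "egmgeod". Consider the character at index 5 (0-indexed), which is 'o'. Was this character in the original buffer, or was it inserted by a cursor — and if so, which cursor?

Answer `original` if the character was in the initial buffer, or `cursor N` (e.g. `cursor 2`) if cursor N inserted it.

After op 1 (insert('k')): buffer="emxkeikod" (len 9), cursors c1@4 c2@7, authorship ...1..2..
After op 2 (delete): buffer="emxeiod" (len 7), cursors c1@3 c2@5, authorship .......
After op 3 (delete): buffer="emeod" (len 5), cursors c1@2 c2@3, authorship .....
After op 4 (move_left): buffer="emeod" (len 5), cursors c1@1 c2@2, authorship .....
After op 5 (insert('g')): buffer="egmgeod" (len 7), cursors c1@2 c2@4, authorship .1.2...
Authorship (.=original, N=cursor N): . 1 . 2 . . .
Index 5: author = original

Answer: original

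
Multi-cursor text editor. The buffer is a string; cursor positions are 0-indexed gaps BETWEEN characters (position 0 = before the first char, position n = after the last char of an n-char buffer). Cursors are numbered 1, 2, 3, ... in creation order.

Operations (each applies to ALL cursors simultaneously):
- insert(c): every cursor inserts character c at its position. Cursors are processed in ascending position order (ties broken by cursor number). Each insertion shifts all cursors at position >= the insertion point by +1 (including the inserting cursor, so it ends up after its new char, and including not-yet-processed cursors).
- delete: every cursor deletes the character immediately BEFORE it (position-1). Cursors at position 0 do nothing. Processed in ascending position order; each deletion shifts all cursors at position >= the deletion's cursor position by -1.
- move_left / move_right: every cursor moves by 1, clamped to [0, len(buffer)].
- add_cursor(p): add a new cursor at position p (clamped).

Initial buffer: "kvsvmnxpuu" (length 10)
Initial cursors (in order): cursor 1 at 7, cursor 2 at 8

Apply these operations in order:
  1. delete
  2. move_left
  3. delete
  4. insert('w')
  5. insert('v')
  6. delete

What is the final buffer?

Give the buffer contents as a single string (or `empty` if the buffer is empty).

Answer: kvswwnuu

Derivation:
After op 1 (delete): buffer="kvsvmnuu" (len 8), cursors c1@6 c2@6, authorship ........
After op 2 (move_left): buffer="kvsvmnuu" (len 8), cursors c1@5 c2@5, authorship ........
After op 3 (delete): buffer="kvsnuu" (len 6), cursors c1@3 c2@3, authorship ......
After op 4 (insert('w')): buffer="kvswwnuu" (len 8), cursors c1@5 c2@5, authorship ...12...
After op 5 (insert('v')): buffer="kvswwvvnuu" (len 10), cursors c1@7 c2@7, authorship ...1212...
After op 6 (delete): buffer="kvswwnuu" (len 8), cursors c1@5 c2@5, authorship ...12...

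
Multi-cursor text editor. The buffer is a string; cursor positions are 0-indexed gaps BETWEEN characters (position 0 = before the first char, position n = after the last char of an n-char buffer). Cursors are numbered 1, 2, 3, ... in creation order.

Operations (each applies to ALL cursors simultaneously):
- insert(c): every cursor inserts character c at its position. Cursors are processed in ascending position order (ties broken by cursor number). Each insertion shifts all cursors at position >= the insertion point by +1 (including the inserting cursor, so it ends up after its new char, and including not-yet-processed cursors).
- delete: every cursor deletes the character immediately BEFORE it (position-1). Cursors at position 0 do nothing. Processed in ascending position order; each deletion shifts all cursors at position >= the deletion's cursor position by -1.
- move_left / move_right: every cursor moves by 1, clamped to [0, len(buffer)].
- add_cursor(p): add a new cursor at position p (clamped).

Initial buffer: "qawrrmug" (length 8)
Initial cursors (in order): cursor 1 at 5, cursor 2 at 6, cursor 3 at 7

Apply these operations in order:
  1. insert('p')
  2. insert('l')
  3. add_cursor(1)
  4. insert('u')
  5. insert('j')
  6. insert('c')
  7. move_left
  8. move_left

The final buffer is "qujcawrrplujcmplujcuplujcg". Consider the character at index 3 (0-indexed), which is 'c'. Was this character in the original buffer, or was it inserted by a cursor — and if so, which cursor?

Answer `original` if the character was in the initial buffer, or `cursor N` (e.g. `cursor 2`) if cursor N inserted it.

Answer: cursor 4

Derivation:
After op 1 (insert('p')): buffer="qawrrpmpupg" (len 11), cursors c1@6 c2@8 c3@10, authorship .....1.2.3.
After op 2 (insert('l')): buffer="qawrrplmpluplg" (len 14), cursors c1@7 c2@10 c3@13, authorship .....11.22.33.
After op 3 (add_cursor(1)): buffer="qawrrplmpluplg" (len 14), cursors c4@1 c1@7 c2@10 c3@13, authorship .....11.22.33.
After op 4 (insert('u')): buffer="quawrrplumpluuplug" (len 18), cursors c4@2 c1@9 c2@13 c3@17, authorship .4....111.222.333.
After op 5 (insert('j')): buffer="qujawrrplujmplujuplujg" (len 22), cursors c4@3 c1@11 c2@16 c3@21, authorship .44....1111.2222.3333.
After op 6 (insert('c')): buffer="qujcawrrplujcmplujcuplujcg" (len 26), cursors c4@4 c1@13 c2@19 c3@25, authorship .444....11111.22222.33333.
After op 7 (move_left): buffer="qujcawrrplujcmplujcuplujcg" (len 26), cursors c4@3 c1@12 c2@18 c3@24, authorship .444....11111.22222.33333.
After op 8 (move_left): buffer="qujcawrrplujcmplujcuplujcg" (len 26), cursors c4@2 c1@11 c2@17 c3@23, authorship .444....11111.22222.33333.
Authorship (.=original, N=cursor N): . 4 4 4 . . . . 1 1 1 1 1 . 2 2 2 2 2 . 3 3 3 3 3 .
Index 3: author = 4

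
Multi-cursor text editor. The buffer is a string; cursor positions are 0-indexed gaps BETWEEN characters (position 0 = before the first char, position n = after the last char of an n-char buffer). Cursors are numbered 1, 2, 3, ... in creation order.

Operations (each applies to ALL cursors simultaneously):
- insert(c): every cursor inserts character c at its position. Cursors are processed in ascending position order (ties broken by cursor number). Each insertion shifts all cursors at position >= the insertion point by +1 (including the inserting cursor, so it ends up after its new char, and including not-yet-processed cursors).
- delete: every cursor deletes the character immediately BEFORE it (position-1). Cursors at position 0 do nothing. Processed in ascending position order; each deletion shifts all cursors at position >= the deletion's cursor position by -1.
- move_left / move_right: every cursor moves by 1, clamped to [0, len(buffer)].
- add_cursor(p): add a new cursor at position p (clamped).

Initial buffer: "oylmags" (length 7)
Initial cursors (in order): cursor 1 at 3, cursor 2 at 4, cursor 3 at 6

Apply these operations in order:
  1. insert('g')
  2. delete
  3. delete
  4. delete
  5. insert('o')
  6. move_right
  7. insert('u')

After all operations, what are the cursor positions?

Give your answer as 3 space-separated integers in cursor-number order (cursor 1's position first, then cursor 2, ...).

Answer: 7 7 7

Derivation:
After op 1 (insert('g')): buffer="oylgmgaggs" (len 10), cursors c1@4 c2@6 c3@9, authorship ...1.2..3.
After op 2 (delete): buffer="oylmags" (len 7), cursors c1@3 c2@4 c3@6, authorship .......
After op 3 (delete): buffer="oyas" (len 4), cursors c1@2 c2@2 c3@3, authorship ....
After op 4 (delete): buffer="s" (len 1), cursors c1@0 c2@0 c3@0, authorship .
After op 5 (insert('o')): buffer="ooos" (len 4), cursors c1@3 c2@3 c3@3, authorship 123.
After op 6 (move_right): buffer="ooos" (len 4), cursors c1@4 c2@4 c3@4, authorship 123.
After op 7 (insert('u')): buffer="ooosuuu" (len 7), cursors c1@7 c2@7 c3@7, authorship 123.123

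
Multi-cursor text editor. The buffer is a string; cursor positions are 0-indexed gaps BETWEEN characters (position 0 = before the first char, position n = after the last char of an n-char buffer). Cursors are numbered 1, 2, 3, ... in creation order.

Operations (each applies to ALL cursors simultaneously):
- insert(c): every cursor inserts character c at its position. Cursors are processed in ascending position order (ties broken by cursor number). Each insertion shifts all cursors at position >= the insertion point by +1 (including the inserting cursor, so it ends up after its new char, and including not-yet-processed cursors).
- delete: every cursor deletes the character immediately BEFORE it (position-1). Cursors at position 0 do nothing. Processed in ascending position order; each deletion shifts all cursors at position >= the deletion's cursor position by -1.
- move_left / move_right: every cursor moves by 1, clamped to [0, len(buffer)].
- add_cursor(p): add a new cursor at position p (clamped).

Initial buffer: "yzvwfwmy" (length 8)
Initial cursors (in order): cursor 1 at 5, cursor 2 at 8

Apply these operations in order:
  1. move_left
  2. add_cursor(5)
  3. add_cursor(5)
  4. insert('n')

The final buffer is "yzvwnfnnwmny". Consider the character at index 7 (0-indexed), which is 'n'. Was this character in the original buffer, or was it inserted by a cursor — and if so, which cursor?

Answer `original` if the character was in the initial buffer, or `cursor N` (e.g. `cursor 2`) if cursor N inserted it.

After op 1 (move_left): buffer="yzvwfwmy" (len 8), cursors c1@4 c2@7, authorship ........
After op 2 (add_cursor(5)): buffer="yzvwfwmy" (len 8), cursors c1@4 c3@5 c2@7, authorship ........
After op 3 (add_cursor(5)): buffer="yzvwfwmy" (len 8), cursors c1@4 c3@5 c4@5 c2@7, authorship ........
After op 4 (insert('n')): buffer="yzvwnfnnwmny" (len 12), cursors c1@5 c3@8 c4@8 c2@11, authorship ....1.34..2.
Authorship (.=original, N=cursor N): . . . . 1 . 3 4 . . 2 .
Index 7: author = 4

Answer: cursor 4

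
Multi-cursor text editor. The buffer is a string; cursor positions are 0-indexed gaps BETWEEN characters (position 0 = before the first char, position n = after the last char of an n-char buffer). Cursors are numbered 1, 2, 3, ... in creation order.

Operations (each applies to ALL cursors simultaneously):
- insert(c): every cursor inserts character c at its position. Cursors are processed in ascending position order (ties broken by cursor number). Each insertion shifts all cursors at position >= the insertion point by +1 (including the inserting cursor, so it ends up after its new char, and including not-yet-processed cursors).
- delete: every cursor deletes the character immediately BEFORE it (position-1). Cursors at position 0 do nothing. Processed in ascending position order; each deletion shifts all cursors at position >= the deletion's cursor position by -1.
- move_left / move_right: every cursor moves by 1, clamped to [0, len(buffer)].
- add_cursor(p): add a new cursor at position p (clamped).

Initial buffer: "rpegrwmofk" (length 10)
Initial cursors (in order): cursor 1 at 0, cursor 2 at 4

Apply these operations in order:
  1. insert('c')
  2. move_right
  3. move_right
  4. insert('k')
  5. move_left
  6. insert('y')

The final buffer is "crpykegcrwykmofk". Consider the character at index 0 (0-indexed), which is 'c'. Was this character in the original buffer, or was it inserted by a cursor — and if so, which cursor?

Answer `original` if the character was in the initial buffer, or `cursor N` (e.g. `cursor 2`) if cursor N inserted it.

After op 1 (insert('c')): buffer="crpegcrwmofk" (len 12), cursors c1@1 c2@6, authorship 1....2......
After op 2 (move_right): buffer="crpegcrwmofk" (len 12), cursors c1@2 c2@7, authorship 1....2......
After op 3 (move_right): buffer="crpegcrwmofk" (len 12), cursors c1@3 c2@8, authorship 1....2......
After op 4 (insert('k')): buffer="crpkegcrwkmofk" (len 14), cursors c1@4 c2@10, authorship 1..1..2..2....
After op 5 (move_left): buffer="crpkegcrwkmofk" (len 14), cursors c1@3 c2@9, authorship 1..1..2..2....
After op 6 (insert('y')): buffer="crpykegcrwykmofk" (len 16), cursors c1@4 c2@11, authorship 1..11..2..22....
Authorship (.=original, N=cursor N): 1 . . 1 1 . . 2 . . 2 2 . . . .
Index 0: author = 1

Answer: cursor 1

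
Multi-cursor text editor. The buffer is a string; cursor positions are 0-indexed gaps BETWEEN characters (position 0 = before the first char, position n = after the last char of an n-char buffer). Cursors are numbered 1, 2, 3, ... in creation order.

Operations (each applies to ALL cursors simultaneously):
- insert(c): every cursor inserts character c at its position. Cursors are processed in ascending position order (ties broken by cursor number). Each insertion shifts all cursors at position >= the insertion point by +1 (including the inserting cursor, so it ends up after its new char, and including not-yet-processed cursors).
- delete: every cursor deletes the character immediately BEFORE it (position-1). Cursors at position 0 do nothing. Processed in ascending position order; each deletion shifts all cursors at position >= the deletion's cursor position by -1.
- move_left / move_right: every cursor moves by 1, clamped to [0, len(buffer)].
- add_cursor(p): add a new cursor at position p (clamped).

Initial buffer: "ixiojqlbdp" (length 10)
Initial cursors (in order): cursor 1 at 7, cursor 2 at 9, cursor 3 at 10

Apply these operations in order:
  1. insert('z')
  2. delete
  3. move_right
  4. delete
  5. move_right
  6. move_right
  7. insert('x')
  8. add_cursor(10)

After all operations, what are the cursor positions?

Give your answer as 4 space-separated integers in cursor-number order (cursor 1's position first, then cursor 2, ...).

After op 1 (insert('z')): buffer="ixiojqlzbdzpz" (len 13), cursors c1@8 c2@11 c3@13, authorship .......1..2.3
After op 2 (delete): buffer="ixiojqlbdp" (len 10), cursors c1@7 c2@9 c3@10, authorship ..........
After op 3 (move_right): buffer="ixiojqlbdp" (len 10), cursors c1@8 c2@10 c3@10, authorship ..........
After op 4 (delete): buffer="ixiojql" (len 7), cursors c1@7 c2@7 c3@7, authorship .......
After op 5 (move_right): buffer="ixiojql" (len 7), cursors c1@7 c2@7 c3@7, authorship .......
After op 6 (move_right): buffer="ixiojql" (len 7), cursors c1@7 c2@7 c3@7, authorship .......
After op 7 (insert('x')): buffer="ixiojqlxxx" (len 10), cursors c1@10 c2@10 c3@10, authorship .......123
After op 8 (add_cursor(10)): buffer="ixiojqlxxx" (len 10), cursors c1@10 c2@10 c3@10 c4@10, authorship .......123

Answer: 10 10 10 10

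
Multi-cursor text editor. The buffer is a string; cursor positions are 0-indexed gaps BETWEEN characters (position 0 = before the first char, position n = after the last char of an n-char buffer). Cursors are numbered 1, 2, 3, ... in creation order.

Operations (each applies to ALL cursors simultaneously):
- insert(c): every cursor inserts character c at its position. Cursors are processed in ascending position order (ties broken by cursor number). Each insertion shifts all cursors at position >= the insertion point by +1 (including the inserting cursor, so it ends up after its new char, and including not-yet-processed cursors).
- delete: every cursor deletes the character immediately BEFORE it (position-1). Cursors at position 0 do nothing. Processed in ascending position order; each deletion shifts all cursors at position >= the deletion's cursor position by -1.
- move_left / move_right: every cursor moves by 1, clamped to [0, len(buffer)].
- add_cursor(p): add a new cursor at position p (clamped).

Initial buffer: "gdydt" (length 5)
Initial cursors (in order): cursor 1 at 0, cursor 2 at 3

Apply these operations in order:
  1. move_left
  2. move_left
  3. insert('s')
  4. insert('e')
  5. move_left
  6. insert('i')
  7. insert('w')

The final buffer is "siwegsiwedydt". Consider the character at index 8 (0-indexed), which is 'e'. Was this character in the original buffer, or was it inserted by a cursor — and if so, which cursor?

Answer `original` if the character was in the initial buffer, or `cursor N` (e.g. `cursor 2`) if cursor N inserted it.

After op 1 (move_left): buffer="gdydt" (len 5), cursors c1@0 c2@2, authorship .....
After op 2 (move_left): buffer="gdydt" (len 5), cursors c1@0 c2@1, authorship .....
After op 3 (insert('s')): buffer="sgsdydt" (len 7), cursors c1@1 c2@3, authorship 1.2....
After op 4 (insert('e')): buffer="segsedydt" (len 9), cursors c1@2 c2@5, authorship 11.22....
After op 5 (move_left): buffer="segsedydt" (len 9), cursors c1@1 c2@4, authorship 11.22....
After op 6 (insert('i')): buffer="siegsiedydt" (len 11), cursors c1@2 c2@6, authorship 111.222....
After op 7 (insert('w')): buffer="siwegsiwedydt" (len 13), cursors c1@3 c2@8, authorship 1111.2222....
Authorship (.=original, N=cursor N): 1 1 1 1 . 2 2 2 2 . . . .
Index 8: author = 2

Answer: cursor 2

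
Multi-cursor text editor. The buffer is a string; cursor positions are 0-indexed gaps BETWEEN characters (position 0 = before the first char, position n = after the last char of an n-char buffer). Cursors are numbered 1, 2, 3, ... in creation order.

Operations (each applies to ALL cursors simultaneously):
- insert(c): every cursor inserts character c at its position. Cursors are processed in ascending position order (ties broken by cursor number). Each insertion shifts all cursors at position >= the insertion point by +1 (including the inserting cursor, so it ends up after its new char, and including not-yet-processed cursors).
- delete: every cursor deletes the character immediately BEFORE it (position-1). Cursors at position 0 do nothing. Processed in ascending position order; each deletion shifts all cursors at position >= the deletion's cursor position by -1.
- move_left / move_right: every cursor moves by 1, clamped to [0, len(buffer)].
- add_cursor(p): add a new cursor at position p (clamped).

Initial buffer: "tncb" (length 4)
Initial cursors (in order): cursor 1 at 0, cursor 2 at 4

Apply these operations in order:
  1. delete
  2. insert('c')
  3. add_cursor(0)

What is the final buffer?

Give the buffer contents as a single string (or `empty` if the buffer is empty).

After op 1 (delete): buffer="tnc" (len 3), cursors c1@0 c2@3, authorship ...
After op 2 (insert('c')): buffer="ctncc" (len 5), cursors c1@1 c2@5, authorship 1...2
After op 3 (add_cursor(0)): buffer="ctncc" (len 5), cursors c3@0 c1@1 c2@5, authorship 1...2

Answer: ctncc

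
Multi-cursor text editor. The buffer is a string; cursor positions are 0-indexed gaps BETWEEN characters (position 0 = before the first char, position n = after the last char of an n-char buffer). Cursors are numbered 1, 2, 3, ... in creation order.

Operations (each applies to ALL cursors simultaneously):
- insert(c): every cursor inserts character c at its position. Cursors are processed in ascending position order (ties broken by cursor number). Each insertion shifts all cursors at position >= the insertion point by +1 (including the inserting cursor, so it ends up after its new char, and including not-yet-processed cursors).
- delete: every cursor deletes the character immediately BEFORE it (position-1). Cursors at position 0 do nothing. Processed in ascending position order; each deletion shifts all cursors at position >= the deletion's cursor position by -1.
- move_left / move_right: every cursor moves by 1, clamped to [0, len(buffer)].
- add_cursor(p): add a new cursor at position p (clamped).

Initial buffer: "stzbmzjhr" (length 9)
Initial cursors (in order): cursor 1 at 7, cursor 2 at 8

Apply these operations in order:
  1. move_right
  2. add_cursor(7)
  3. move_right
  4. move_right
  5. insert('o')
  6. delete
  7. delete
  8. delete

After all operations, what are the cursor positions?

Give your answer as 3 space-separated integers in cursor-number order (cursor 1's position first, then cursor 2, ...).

Answer: 3 3 3

Derivation:
After op 1 (move_right): buffer="stzbmzjhr" (len 9), cursors c1@8 c2@9, authorship .........
After op 2 (add_cursor(7)): buffer="stzbmzjhr" (len 9), cursors c3@7 c1@8 c2@9, authorship .........
After op 3 (move_right): buffer="stzbmzjhr" (len 9), cursors c3@8 c1@9 c2@9, authorship .........
After op 4 (move_right): buffer="stzbmzjhr" (len 9), cursors c1@9 c2@9 c3@9, authorship .........
After op 5 (insert('o')): buffer="stzbmzjhrooo" (len 12), cursors c1@12 c2@12 c3@12, authorship .........123
After op 6 (delete): buffer="stzbmzjhr" (len 9), cursors c1@9 c2@9 c3@9, authorship .........
After op 7 (delete): buffer="stzbmz" (len 6), cursors c1@6 c2@6 c3@6, authorship ......
After op 8 (delete): buffer="stz" (len 3), cursors c1@3 c2@3 c3@3, authorship ...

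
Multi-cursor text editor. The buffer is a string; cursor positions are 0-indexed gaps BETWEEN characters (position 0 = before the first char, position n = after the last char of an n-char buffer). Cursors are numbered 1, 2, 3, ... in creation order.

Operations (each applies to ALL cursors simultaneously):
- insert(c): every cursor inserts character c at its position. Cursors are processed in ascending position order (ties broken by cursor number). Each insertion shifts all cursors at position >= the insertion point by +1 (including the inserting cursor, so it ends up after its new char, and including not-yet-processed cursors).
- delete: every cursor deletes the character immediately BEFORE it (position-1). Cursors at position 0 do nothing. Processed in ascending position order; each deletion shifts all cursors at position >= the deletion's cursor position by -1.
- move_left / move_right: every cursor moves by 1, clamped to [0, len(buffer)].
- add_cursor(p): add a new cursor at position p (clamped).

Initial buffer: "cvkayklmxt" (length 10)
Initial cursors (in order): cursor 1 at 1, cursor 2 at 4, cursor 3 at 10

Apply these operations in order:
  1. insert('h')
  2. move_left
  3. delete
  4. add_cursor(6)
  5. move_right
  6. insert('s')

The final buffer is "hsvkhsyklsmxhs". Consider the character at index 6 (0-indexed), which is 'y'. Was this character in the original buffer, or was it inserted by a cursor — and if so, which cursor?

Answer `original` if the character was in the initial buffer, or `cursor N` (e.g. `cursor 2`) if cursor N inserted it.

Answer: original

Derivation:
After op 1 (insert('h')): buffer="chvkahyklmxth" (len 13), cursors c1@2 c2@6 c3@13, authorship .1...2......3
After op 2 (move_left): buffer="chvkahyklmxth" (len 13), cursors c1@1 c2@5 c3@12, authorship .1...2......3
After op 3 (delete): buffer="hvkhyklmxh" (len 10), cursors c1@0 c2@3 c3@9, authorship 1..2.....3
After op 4 (add_cursor(6)): buffer="hvkhyklmxh" (len 10), cursors c1@0 c2@3 c4@6 c3@9, authorship 1..2.....3
After op 5 (move_right): buffer="hvkhyklmxh" (len 10), cursors c1@1 c2@4 c4@7 c3@10, authorship 1..2.....3
After op 6 (insert('s')): buffer="hsvkhsyklsmxhs" (len 14), cursors c1@2 c2@6 c4@10 c3@14, authorship 11..22...4..33
Authorship (.=original, N=cursor N): 1 1 . . 2 2 . . . 4 . . 3 3
Index 6: author = original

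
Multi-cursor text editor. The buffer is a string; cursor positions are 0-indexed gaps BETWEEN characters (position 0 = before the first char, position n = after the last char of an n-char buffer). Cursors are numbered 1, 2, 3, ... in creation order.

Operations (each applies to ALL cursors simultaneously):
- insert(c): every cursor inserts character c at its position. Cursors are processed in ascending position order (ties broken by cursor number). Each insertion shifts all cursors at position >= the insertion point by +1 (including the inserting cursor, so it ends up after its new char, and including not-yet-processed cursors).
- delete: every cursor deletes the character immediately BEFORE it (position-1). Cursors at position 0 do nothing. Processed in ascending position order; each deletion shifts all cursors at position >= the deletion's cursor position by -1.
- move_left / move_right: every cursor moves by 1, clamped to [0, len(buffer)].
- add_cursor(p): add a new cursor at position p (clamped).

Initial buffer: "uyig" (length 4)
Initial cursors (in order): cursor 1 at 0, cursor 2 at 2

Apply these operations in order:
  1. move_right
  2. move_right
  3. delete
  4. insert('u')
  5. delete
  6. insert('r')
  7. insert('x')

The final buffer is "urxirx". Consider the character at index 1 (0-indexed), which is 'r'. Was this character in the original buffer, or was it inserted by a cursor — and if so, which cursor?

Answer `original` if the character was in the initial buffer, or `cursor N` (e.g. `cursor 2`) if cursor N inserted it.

Answer: cursor 1

Derivation:
After op 1 (move_right): buffer="uyig" (len 4), cursors c1@1 c2@3, authorship ....
After op 2 (move_right): buffer="uyig" (len 4), cursors c1@2 c2@4, authorship ....
After op 3 (delete): buffer="ui" (len 2), cursors c1@1 c2@2, authorship ..
After op 4 (insert('u')): buffer="uuiu" (len 4), cursors c1@2 c2@4, authorship .1.2
After op 5 (delete): buffer="ui" (len 2), cursors c1@1 c2@2, authorship ..
After op 6 (insert('r')): buffer="urir" (len 4), cursors c1@2 c2@4, authorship .1.2
After op 7 (insert('x')): buffer="urxirx" (len 6), cursors c1@3 c2@6, authorship .11.22
Authorship (.=original, N=cursor N): . 1 1 . 2 2
Index 1: author = 1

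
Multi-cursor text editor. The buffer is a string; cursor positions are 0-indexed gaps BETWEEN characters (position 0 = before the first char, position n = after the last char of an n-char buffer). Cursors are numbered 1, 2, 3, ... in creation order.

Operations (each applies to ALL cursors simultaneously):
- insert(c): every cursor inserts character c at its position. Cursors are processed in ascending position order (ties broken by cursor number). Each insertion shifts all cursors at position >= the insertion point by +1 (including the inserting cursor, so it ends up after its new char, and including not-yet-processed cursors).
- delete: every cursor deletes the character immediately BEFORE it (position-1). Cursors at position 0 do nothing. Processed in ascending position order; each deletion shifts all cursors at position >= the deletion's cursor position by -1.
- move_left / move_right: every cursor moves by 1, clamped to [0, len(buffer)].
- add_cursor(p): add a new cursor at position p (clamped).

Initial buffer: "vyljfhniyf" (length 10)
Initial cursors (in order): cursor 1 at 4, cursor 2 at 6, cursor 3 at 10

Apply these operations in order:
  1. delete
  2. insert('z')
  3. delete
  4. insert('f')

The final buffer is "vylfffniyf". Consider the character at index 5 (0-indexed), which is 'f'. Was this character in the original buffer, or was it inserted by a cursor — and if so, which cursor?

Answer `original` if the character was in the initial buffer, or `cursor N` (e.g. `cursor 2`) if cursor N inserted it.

After op 1 (delete): buffer="vylfniy" (len 7), cursors c1@3 c2@4 c3@7, authorship .......
After op 2 (insert('z')): buffer="vylzfzniyz" (len 10), cursors c1@4 c2@6 c3@10, authorship ...1.2...3
After op 3 (delete): buffer="vylfniy" (len 7), cursors c1@3 c2@4 c3@7, authorship .......
After op 4 (insert('f')): buffer="vylfffniyf" (len 10), cursors c1@4 c2@6 c3@10, authorship ...1.2...3
Authorship (.=original, N=cursor N): . . . 1 . 2 . . . 3
Index 5: author = 2

Answer: cursor 2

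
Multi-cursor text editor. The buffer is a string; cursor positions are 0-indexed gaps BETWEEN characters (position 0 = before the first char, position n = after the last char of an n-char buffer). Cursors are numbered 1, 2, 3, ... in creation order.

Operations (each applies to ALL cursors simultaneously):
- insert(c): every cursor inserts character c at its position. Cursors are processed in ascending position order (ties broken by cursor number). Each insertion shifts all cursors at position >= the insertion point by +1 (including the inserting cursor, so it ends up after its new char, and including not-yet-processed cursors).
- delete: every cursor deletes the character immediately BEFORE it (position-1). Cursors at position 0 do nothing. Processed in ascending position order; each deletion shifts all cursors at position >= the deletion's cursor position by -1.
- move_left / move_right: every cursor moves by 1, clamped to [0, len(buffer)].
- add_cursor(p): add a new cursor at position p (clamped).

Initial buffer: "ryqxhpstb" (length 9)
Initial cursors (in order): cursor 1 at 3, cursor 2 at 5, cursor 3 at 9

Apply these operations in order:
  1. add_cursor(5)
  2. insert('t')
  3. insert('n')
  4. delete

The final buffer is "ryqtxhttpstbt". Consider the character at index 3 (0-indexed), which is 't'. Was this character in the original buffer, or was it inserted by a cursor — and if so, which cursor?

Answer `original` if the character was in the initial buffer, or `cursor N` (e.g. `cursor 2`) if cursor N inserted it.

After op 1 (add_cursor(5)): buffer="ryqxhpstb" (len 9), cursors c1@3 c2@5 c4@5 c3@9, authorship .........
After op 2 (insert('t')): buffer="ryqtxhttpstbt" (len 13), cursors c1@4 c2@8 c4@8 c3@13, authorship ...1..24....3
After op 3 (insert('n')): buffer="ryqtnxhttnnpstbtn" (len 17), cursors c1@5 c2@11 c4@11 c3@17, authorship ...11..2424....33
After op 4 (delete): buffer="ryqtxhttpstbt" (len 13), cursors c1@4 c2@8 c4@8 c3@13, authorship ...1..24....3
Authorship (.=original, N=cursor N): . . . 1 . . 2 4 . . . . 3
Index 3: author = 1

Answer: cursor 1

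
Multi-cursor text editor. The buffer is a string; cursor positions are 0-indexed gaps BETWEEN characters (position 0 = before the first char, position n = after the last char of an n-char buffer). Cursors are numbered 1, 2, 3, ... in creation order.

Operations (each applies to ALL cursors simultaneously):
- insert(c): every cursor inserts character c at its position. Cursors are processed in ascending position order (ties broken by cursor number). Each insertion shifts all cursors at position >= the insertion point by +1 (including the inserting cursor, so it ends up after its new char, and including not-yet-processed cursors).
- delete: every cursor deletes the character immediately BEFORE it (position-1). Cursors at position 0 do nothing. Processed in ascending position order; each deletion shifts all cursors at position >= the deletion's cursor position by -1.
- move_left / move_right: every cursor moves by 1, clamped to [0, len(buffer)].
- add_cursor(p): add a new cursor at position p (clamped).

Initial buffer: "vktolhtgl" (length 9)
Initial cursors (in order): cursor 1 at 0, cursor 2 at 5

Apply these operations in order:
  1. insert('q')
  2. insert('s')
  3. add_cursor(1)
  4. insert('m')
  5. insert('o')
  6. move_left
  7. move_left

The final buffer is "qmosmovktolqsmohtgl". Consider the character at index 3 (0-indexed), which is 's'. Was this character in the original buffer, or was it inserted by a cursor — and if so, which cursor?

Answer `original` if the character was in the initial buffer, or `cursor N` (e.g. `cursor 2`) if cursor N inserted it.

After op 1 (insert('q')): buffer="qvktolqhtgl" (len 11), cursors c1@1 c2@7, authorship 1.....2....
After op 2 (insert('s')): buffer="qsvktolqshtgl" (len 13), cursors c1@2 c2@9, authorship 11.....22....
After op 3 (add_cursor(1)): buffer="qsvktolqshtgl" (len 13), cursors c3@1 c1@2 c2@9, authorship 11.....22....
After op 4 (insert('m')): buffer="qmsmvktolqsmhtgl" (len 16), cursors c3@2 c1@4 c2@12, authorship 1311.....222....
After op 5 (insert('o')): buffer="qmosmovktolqsmohtgl" (len 19), cursors c3@3 c1@6 c2@15, authorship 133111.....2222....
After op 6 (move_left): buffer="qmosmovktolqsmohtgl" (len 19), cursors c3@2 c1@5 c2@14, authorship 133111.....2222....
After op 7 (move_left): buffer="qmosmovktolqsmohtgl" (len 19), cursors c3@1 c1@4 c2@13, authorship 133111.....2222....
Authorship (.=original, N=cursor N): 1 3 3 1 1 1 . . . . . 2 2 2 2 . . . .
Index 3: author = 1

Answer: cursor 1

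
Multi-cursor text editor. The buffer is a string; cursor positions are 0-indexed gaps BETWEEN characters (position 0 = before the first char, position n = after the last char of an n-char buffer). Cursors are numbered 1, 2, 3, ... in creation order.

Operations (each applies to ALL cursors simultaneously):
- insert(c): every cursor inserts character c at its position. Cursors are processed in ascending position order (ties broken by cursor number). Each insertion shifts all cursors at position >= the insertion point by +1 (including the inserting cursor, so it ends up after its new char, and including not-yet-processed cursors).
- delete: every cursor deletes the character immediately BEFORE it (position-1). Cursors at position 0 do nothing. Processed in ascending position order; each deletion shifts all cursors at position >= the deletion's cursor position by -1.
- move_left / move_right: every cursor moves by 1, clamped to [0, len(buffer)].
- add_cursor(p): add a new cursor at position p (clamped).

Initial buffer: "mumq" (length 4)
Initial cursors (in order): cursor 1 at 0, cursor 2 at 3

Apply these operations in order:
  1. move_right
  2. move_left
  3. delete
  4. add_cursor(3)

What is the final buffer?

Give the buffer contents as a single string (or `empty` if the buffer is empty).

After op 1 (move_right): buffer="mumq" (len 4), cursors c1@1 c2@4, authorship ....
After op 2 (move_left): buffer="mumq" (len 4), cursors c1@0 c2@3, authorship ....
After op 3 (delete): buffer="muq" (len 3), cursors c1@0 c2@2, authorship ...
After op 4 (add_cursor(3)): buffer="muq" (len 3), cursors c1@0 c2@2 c3@3, authorship ...

Answer: muq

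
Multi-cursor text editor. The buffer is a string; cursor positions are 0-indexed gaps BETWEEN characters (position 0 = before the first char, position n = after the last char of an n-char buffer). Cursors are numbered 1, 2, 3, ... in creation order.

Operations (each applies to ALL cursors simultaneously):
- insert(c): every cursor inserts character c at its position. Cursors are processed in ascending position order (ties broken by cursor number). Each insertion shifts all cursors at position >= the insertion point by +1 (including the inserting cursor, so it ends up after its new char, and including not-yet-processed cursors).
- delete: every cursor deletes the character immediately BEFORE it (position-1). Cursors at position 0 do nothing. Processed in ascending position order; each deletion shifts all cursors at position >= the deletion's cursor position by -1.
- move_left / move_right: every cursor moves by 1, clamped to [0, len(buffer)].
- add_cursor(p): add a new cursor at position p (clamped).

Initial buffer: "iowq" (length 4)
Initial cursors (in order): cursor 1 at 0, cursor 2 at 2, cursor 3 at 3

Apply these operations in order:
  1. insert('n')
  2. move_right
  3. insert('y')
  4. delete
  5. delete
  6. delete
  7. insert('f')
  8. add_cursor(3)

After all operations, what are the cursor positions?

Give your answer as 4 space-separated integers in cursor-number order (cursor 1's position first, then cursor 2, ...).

After op 1 (insert('n')): buffer="nionwnq" (len 7), cursors c1@1 c2@4 c3@6, authorship 1..2.3.
After op 2 (move_right): buffer="nionwnq" (len 7), cursors c1@2 c2@5 c3@7, authorship 1..2.3.
After op 3 (insert('y')): buffer="niyonwynqy" (len 10), cursors c1@3 c2@7 c3@10, authorship 1.1.2.23.3
After op 4 (delete): buffer="nionwnq" (len 7), cursors c1@2 c2@5 c3@7, authorship 1..2.3.
After op 5 (delete): buffer="nonn" (len 4), cursors c1@1 c2@3 c3@4, authorship 1.23
After op 6 (delete): buffer="o" (len 1), cursors c1@0 c2@1 c3@1, authorship .
After op 7 (insert('f')): buffer="foff" (len 4), cursors c1@1 c2@4 c3@4, authorship 1.23
After op 8 (add_cursor(3)): buffer="foff" (len 4), cursors c1@1 c4@3 c2@4 c3@4, authorship 1.23

Answer: 1 4 4 3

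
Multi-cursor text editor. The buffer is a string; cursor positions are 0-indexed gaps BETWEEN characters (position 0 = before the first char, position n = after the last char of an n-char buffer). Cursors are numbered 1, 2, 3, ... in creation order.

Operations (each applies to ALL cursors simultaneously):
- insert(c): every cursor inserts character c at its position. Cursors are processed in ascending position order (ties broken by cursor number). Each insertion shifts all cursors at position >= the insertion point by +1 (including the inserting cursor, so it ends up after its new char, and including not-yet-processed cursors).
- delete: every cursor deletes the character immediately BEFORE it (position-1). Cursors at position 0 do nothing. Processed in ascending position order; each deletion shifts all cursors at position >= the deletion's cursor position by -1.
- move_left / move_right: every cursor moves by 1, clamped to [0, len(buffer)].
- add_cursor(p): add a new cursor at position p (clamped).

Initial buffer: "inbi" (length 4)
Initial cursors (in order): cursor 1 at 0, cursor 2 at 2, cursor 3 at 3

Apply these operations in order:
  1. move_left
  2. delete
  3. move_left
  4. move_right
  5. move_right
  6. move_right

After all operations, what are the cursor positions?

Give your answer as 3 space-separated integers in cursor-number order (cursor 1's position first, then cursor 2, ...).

Answer: 2 2 2

Derivation:
After op 1 (move_left): buffer="inbi" (len 4), cursors c1@0 c2@1 c3@2, authorship ....
After op 2 (delete): buffer="bi" (len 2), cursors c1@0 c2@0 c3@0, authorship ..
After op 3 (move_left): buffer="bi" (len 2), cursors c1@0 c2@0 c3@0, authorship ..
After op 4 (move_right): buffer="bi" (len 2), cursors c1@1 c2@1 c3@1, authorship ..
After op 5 (move_right): buffer="bi" (len 2), cursors c1@2 c2@2 c3@2, authorship ..
After op 6 (move_right): buffer="bi" (len 2), cursors c1@2 c2@2 c3@2, authorship ..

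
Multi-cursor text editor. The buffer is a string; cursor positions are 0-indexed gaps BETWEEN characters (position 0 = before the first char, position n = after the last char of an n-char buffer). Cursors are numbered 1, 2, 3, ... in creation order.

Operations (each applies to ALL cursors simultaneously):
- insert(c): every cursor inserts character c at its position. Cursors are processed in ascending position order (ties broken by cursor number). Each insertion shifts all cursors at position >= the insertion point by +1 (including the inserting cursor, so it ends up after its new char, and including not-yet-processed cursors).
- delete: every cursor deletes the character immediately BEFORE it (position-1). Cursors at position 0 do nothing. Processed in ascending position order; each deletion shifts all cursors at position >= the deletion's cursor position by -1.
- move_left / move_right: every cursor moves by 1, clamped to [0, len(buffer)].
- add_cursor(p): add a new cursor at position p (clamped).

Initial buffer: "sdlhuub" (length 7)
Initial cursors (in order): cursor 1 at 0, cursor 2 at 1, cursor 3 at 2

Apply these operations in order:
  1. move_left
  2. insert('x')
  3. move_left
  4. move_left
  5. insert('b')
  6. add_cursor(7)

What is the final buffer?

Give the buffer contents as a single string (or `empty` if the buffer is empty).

Answer: bbxxbsxdlhuub

Derivation:
After op 1 (move_left): buffer="sdlhuub" (len 7), cursors c1@0 c2@0 c3@1, authorship .......
After op 2 (insert('x')): buffer="xxsxdlhuub" (len 10), cursors c1@2 c2@2 c3@4, authorship 12.3......
After op 3 (move_left): buffer="xxsxdlhuub" (len 10), cursors c1@1 c2@1 c3@3, authorship 12.3......
After op 4 (move_left): buffer="xxsxdlhuub" (len 10), cursors c1@0 c2@0 c3@2, authorship 12.3......
After op 5 (insert('b')): buffer="bbxxbsxdlhuub" (len 13), cursors c1@2 c2@2 c3@5, authorship 12123.3......
After op 6 (add_cursor(7)): buffer="bbxxbsxdlhuub" (len 13), cursors c1@2 c2@2 c3@5 c4@7, authorship 12123.3......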